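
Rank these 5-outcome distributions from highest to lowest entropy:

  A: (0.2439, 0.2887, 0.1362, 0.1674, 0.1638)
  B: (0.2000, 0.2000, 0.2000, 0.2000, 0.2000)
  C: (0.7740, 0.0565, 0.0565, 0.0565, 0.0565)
B > A > C

Key insight: Entropy is maximized by uniform distributions and minimized by concentrated distributions.

- Uniform distributions have maximum entropy log₂(5) = 2.3219 bits
- The more "peaked" or concentrated a distribution, the lower its entropy

Entropies:
  H(A) = 2.2649 bits
  H(B) = 2.3219 bits
  H(C) = 1.2230 bits

Ranking: B > A > C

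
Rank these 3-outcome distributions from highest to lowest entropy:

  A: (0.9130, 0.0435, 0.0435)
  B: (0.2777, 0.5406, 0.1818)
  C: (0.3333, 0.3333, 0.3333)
C > B > A

Key insight: Entropy is maximized by uniform distributions and minimized by concentrated distributions.

- Uniform distributions have maximum entropy log₂(3) = 1.5850 bits
- The more "peaked" or concentrated a distribution, the lower its entropy

Entropies:
  H(A) = 0.5134 bits
  H(B) = 1.4401 bits
  H(C) = 1.5850 bits

Ranking: C > B > A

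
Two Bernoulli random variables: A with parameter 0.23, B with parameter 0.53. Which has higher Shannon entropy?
B

For binary distributions, entropy is maximized at p=0.5 and decreases as p moves toward 0 or 1.

H(A) = H(0.23) = 0.7780 bits
H(B) = H(0.53) = 0.9974 bits

Distribution B (p=0.53) is closer to uniform (p=0.5), so it has higher entropy.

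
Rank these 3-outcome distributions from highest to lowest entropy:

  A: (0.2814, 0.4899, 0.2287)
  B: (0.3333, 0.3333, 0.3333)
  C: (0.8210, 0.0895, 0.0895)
B > A > C

Key insight: Entropy is maximized by uniform distributions and minimized by concentrated distributions.

- Uniform distributions have maximum entropy log₂(3) = 1.5850 bits
- The more "peaked" or concentrated a distribution, the lower its entropy

Entropies:
  H(A) = 1.5058 bits
  H(B) = 1.5850 bits
  H(C) = 0.8569 bits

Ranking: B > A > C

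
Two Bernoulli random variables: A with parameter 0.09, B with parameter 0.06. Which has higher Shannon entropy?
A

For binary distributions, entropy is maximized at p=0.5 and decreases as p moves toward 0 or 1.

H(A) = H(0.09) = 0.4365 bits
H(B) = H(0.06) = 0.3274 bits

Distribution A (p=0.09) is closer to uniform (p=0.5), so it has higher entropy.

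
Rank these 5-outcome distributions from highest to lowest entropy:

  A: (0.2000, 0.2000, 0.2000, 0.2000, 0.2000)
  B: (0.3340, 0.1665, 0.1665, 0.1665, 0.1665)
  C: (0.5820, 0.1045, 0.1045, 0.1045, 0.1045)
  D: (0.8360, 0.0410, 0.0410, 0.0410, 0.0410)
A > B > C > D

Key insight: Entropy is maximized by uniform distributions and minimized by concentrated distributions.

Entropies:
  H(A) = 2.3219 bits
  H(B) = 2.2510 bits
  H(C) = 1.8165 bits
  H(D) = 0.9718 bits

Ranking: A > B > C > D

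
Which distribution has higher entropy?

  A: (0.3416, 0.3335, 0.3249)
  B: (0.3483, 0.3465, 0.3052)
A

Both distributions are close to uniform, making this a harder comparison.

H(A) = 1.5847 bits
H(B) = 1.5823 bits

The distribution closer to uniform has higher entropy.
Answer: A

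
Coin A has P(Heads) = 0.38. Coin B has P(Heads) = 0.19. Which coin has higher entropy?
A

For binary distributions, entropy is maximized at p=0.5 and decreases as p moves toward 0 or 1.

H(A) = H(0.38) = 0.9580 bits
H(B) = H(0.19) = 0.7015 bits

Distribution A (p=0.38) is closer to uniform (p=0.5), so it has higher entropy.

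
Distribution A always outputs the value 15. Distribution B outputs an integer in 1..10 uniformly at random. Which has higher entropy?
B

A is deterministic, so H(A) = 0. B is uniform over 10 outcomes, so H(B) = log₂(10) = 3.322 bits. Any distribution with genuine randomness has higher entropy than a deterministic one.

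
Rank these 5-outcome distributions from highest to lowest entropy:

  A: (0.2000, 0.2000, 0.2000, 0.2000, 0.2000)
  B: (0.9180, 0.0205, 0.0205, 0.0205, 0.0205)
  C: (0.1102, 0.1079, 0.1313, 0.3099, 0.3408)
A > C > B

Key insight: Entropy is maximized by uniform distributions and minimized by concentrated distributions.

- Uniform distributions have maximum entropy log₂(5) = 2.3219 bits
- The more "peaked" or concentrated a distribution, the lower its entropy

Entropies:
  H(A) = 2.3219 bits
  H(B) = 0.5732 bits
  H(C) = 2.1348 bits

Ranking: A > C > B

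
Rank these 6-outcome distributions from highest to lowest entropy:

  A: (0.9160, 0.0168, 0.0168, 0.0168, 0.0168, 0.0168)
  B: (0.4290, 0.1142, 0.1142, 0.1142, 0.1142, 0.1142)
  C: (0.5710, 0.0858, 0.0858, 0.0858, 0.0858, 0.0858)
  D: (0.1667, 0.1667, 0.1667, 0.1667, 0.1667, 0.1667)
D > B > C > A

Key insight: Entropy is maximized by uniform distributions and minimized by concentrated distributions.

Entropies:
  H(A) = 0.6112 bits
  H(B) = 2.3112 bits
  H(C) = 1.9815 bits
  H(D) = 2.5850 bits

Ranking: D > B > C > A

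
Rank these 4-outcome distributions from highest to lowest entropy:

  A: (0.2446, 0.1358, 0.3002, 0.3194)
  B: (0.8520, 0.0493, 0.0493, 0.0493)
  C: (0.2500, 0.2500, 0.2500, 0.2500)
C > A > B

Key insight: Entropy is maximized by uniform distributions and minimized by concentrated distributions.

- Uniform distributions have maximum entropy log₂(4) = 2.0000 bits
- The more "peaked" or concentrated a distribution, the lower its entropy

Entropies:
  H(A) = 1.9351 bits
  H(B) = 0.8394 bits
  H(C) = 2.0000 bits

Ranking: C > A > B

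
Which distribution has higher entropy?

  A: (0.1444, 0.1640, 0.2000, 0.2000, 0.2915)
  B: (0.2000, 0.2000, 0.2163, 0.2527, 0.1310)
B

Both distributions are close to uniform, making this a harder comparison.

H(A) = 2.2782 bits
H(B) = 2.2922 bits

The distribution closer to uniform has higher entropy.
Answer: B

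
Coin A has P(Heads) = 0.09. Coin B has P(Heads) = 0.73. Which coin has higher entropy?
B

For binary distributions, entropy is maximized at p=0.5 and decreases as p moves toward 0 or 1.

H(A) = H(0.09) = 0.4365 bits
H(B) = H(0.73) = 0.8415 bits

Distribution B (p=0.73) is closer to uniform (p=0.5), so it has higher entropy.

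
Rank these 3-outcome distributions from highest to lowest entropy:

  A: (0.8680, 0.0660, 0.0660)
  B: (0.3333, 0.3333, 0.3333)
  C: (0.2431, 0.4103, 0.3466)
B > C > A

Key insight: Entropy is maximized by uniform distributions and minimized by concentrated distributions.

- Uniform distributions have maximum entropy log₂(3) = 1.5850 bits
- The more "peaked" or concentrated a distribution, the lower its entropy

Entropies:
  H(A) = 0.6949 bits
  H(B) = 1.5850 bits
  H(C) = 1.5532 bits

Ranking: B > C > A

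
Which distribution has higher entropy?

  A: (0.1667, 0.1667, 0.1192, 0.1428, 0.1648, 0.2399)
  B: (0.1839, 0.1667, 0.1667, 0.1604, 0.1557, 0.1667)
B

Both distributions are close to uniform, making this a harder comparison.

H(A) = 2.5511 bits
H(B) = 2.5830 bits

The distribution closer to uniform has higher entropy.
Answer: B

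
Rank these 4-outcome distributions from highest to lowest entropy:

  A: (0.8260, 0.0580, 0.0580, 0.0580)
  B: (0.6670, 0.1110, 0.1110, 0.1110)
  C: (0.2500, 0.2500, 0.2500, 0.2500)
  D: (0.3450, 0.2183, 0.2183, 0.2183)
C > D > B > A

Key insight: Entropy is maximized by uniform distributions and minimized by concentrated distributions.

Entropies:
  H(A) = 0.9426 bits
  H(B) = 1.4458 bits
  H(C) = 2.0000 bits
  H(D) = 1.9677 bits

Ranking: C > D > B > A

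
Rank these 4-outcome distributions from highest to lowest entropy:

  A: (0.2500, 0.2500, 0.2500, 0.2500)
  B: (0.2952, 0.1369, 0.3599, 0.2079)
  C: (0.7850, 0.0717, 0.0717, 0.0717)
A > B > C

Key insight: Entropy is maximized by uniform distributions and minimized by concentrated distributions.

- Uniform distributions have maximum entropy log₂(4) = 2.0000 bits
- The more "peaked" or concentrated a distribution, the lower its entropy

Entropies:
  H(A) = 2.0000 bits
  H(B) = 1.9142 bits
  H(C) = 1.0917 bits

Ranking: A > B > C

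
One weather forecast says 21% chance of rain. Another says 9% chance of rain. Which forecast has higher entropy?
21% forecast

Treat each forecast as a Bernoulli distribution. Binary entropy is maximized at p=0.5 and falls off symmetrically toward 0 or 1. The 21% forecast is closer to 50%, so it is more uncertain. H(21%) ≈ 0.741 bits, H(9%) ≈ 0.436 bits.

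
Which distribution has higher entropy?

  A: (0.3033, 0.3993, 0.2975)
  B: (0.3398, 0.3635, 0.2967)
B

Both distributions are close to uniform, making this a harder comparison.

H(A) = 1.5712 bits
H(B) = 1.5799 bits

The distribution closer to uniform has higher entropy.
Answer: B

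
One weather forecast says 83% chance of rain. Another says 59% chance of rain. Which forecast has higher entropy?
59% forecast

Treat each forecast as a Bernoulli distribution. Binary entropy is maximized at p=0.5 and falls off symmetrically toward 0 or 1. The 59% forecast is closer to 50%, so it is more uncertain. H(83%) ≈ 0.658 bits, H(59%) ≈ 0.977 bits.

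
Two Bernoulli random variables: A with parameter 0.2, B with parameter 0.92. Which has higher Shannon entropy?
A

For binary distributions, entropy is maximized at p=0.5 and decreases as p moves toward 0 or 1.

H(A) = H(0.2) = 0.7219 bits
H(B) = H(0.92) = 0.4022 bits

Distribution A (p=0.2) is closer to uniform (p=0.5), so it has higher entropy.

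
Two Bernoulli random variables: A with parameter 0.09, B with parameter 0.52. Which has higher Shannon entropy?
B

For binary distributions, entropy is maximized at p=0.5 and decreases as p moves toward 0 or 1.

H(A) = H(0.09) = 0.4365 bits
H(B) = H(0.52) = 0.9988 bits

Distribution B (p=0.52) is closer to uniform (p=0.5), so it has higher entropy.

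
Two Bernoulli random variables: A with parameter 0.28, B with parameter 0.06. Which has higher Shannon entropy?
A

For binary distributions, entropy is maximized at p=0.5 and decreases as p moves toward 0 or 1.

H(A) = H(0.28) = 0.8555 bits
H(B) = H(0.06) = 0.3274 bits

Distribution A (p=0.28) is closer to uniform (p=0.5), so it has higher entropy.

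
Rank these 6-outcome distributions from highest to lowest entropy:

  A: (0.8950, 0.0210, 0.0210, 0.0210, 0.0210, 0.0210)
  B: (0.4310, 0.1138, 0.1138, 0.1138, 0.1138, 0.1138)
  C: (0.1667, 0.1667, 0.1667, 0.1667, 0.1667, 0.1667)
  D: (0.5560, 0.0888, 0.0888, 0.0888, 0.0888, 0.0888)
C > B > D > A

Key insight: Entropy is maximized by uniform distributions and minimized by concentrated distributions.

Entropies:
  H(A) = 0.7285 bits
  H(B) = 2.3074 bits
  H(C) = 2.5850 bits
  H(D) = 2.0219 bits

Ranking: C > B > D > A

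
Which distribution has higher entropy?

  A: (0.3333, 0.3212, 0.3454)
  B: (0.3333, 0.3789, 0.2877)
A

Both distributions are close to uniform, making this a harder comparison.

H(A) = 1.5843 bits
H(B) = 1.5759 bits

The distribution closer to uniform has higher entropy.
Answer: A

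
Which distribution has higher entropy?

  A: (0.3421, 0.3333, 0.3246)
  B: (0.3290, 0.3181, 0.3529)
A

Both distributions are close to uniform, making this a harder comparison.

H(A) = 1.5846 bits
H(B) = 1.5836 bits

The distribution closer to uniform has higher entropy.
Answer: A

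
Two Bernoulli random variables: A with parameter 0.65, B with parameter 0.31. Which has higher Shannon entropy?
A

For binary distributions, entropy is maximized at p=0.5 and decreases as p moves toward 0 or 1.

H(A) = H(0.65) = 0.9341 bits
H(B) = H(0.31) = 0.8932 bits

Distribution A (p=0.65) is closer to uniform (p=0.5), so it has higher entropy.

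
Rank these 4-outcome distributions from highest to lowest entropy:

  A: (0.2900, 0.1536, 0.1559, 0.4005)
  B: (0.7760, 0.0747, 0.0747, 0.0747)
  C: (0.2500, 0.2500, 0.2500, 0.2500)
C > A > B

Key insight: Entropy is maximized by uniform distributions and minimized by concentrated distributions.

- Uniform distributions have maximum entropy log₂(4) = 2.0000 bits
- The more "peaked" or concentrated a distribution, the lower its entropy

Entropies:
  H(A) = 1.8798 bits
  H(B) = 1.1224 bits
  H(C) = 2.0000 bits

Ranking: C > A > B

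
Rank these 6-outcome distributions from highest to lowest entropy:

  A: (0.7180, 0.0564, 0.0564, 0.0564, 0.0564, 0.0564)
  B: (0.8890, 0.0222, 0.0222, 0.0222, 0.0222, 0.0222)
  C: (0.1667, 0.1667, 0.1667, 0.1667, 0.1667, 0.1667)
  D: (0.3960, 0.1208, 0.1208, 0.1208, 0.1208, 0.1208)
C > D > A > B

Key insight: Entropy is maximized by uniform distributions and minimized by concentrated distributions.

Entropies:
  H(A) = 1.5129 bits
  H(B) = 0.7607 bits
  H(C) = 2.5850 bits
  H(D) = 2.3710 bits

Ranking: C > D > A > B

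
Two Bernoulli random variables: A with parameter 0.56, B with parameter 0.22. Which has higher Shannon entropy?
A

For binary distributions, entropy is maximized at p=0.5 and decreases as p moves toward 0 or 1.

H(A) = H(0.56) = 0.9896 bits
H(B) = H(0.22) = 0.7602 bits

Distribution A (p=0.56) is closer to uniform (p=0.5), so it has higher entropy.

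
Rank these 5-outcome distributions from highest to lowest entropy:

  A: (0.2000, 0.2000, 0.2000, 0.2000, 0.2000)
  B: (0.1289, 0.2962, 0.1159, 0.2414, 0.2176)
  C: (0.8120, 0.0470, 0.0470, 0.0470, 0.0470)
A > B > C

Key insight: Entropy is maximized by uniform distributions and minimized by concentrated distributions.

- Uniform distributions have maximum entropy log₂(5) = 2.3219 bits
- The more "peaked" or concentrated a distribution, the lower its entropy

Entropies:
  H(A) = 2.3219 bits
  H(B) = 2.2351 bits
  H(C) = 1.0733 bits

Ranking: A > B > C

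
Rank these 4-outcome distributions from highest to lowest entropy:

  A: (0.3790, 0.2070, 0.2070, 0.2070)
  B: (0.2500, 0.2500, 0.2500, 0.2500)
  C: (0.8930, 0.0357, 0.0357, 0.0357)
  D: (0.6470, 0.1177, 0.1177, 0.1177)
B > A > D > C

Key insight: Entropy is maximized by uniform distributions and minimized by concentrated distributions.

Entropies:
  H(A) = 1.9416 bits
  H(B) = 2.0000 bits
  H(C) = 0.6604 bits
  H(D) = 1.4962 bits

Ranking: B > A > D > C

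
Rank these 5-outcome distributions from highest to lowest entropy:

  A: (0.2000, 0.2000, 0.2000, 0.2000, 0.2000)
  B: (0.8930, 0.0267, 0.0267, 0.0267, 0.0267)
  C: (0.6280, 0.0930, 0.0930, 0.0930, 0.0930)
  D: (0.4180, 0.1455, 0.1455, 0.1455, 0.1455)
A > D > C > B

Key insight: Entropy is maximized by uniform distributions and minimized by concentrated distributions.

Entropies:
  H(A) = 2.3219 bits
  H(B) = 0.7048 bits
  H(C) = 1.6962 bits
  H(D) = 2.1445 bits

Ranking: A > D > C > B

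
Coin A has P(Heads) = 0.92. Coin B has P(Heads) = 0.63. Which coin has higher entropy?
B

For binary distributions, entropy is maximized at p=0.5 and decreases as p moves toward 0 or 1.

H(A) = H(0.92) = 0.4022 bits
H(B) = H(0.63) = 0.9507 bits

Distribution B (p=0.63) is closer to uniform (p=0.5), so it has higher entropy.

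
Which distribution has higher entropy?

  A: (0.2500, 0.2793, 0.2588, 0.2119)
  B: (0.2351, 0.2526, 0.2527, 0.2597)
B

Both distributions are close to uniform, making this a harder comparison.

H(A) = 1.9930 bits
H(B) = 1.9990 bits

The distribution closer to uniform has higher entropy.
Answer: B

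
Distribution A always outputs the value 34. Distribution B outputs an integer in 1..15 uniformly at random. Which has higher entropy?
B

A is deterministic, so H(A) = 0. B is uniform over 15 outcomes, so H(B) = log₂(15) = 3.907 bits. Any distribution with genuine randomness has higher entropy than a deterministic one.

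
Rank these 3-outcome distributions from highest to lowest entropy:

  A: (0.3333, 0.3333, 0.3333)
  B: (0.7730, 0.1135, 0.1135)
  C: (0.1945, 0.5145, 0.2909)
A > C > B

Key insight: Entropy is maximized by uniform distributions and minimized by concentrated distributions.

- Uniform distributions have maximum entropy log₂(3) = 1.5850 bits
- The more "peaked" or concentrated a distribution, the lower its entropy

Entropies:
  H(A) = 1.5850 bits
  H(B) = 0.9997 bits
  H(C) = 1.4709 bits

Ranking: A > C > B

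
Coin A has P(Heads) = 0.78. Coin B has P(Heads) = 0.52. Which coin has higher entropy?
B

For binary distributions, entropy is maximized at p=0.5 and decreases as p moves toward 0 or 1.

H(A) = H(0.78) = 0.7602 bits
H(B) = H(0.52) = 0.9988 bits

Distribution B (p=0.52) is closer to uniform (p=0.5), so it has higher entropy.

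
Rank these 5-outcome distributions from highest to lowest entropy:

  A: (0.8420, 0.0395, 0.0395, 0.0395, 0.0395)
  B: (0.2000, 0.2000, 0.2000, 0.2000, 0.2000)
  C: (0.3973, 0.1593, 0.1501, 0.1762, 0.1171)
B > C > A

Key insight: Entropy is maximized by uniform distributions and minimized by concentrated distributions.

- Uniform distributions have maximum entropy log₂(5) = 2.3219 bits
- The more "peaked" or concentrated a distribution, the lower its entropy

Entropies:
  H(A) = 0.9455 bits
  H(B) = 2.3219 bits
  H(C) = 2.1656 bits

Ranking: B > C > A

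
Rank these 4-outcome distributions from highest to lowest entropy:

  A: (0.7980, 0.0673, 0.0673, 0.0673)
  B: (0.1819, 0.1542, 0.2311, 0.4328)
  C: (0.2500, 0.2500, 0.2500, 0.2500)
C > B > A

Key insight: Entropy is maximized by uniform distributions and minimized by concentrated distributions.

- Uniform distributions have maximum entropy log₂(4) = 2.0000 bits
- The more "peaked" or concentrated a distribution, the lower its entropy

Entropies:
  H(A) = 1.0461 bits
  H(B) = 1.8745 bits
  H(C) = 2.0000 bits

Ranking: C > B > A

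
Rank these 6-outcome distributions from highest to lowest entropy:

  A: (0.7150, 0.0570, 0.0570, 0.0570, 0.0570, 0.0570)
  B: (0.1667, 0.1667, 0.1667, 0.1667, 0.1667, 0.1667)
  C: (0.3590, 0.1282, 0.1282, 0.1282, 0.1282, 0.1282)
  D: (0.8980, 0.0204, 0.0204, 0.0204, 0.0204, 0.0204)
B > C > A > D

Key insight: Entropy is maximized by uniform distributions and minimized by concentrated distributions.

Entropies:
  H(A) = 1.5239 bits
  H(B) = 2.5850 bits
  H(C) = 2.4302 bits
  H(D) = 0.7121 bits

Ranking: B > C > A > D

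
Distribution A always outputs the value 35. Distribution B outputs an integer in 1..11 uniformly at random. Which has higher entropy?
B

A is deterministic, so H(A) = 0. B is uniform over 11 outcomes, so H(B) = log₂(11) = 3.459 bits. Any distribution with genuine randomness has higher entropy than a deterministic one.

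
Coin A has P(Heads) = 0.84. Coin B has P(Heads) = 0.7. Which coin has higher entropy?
B

For binary distributions, entropy is maximized at p=0.5 and decreases as p moves toward 0 or 1.

H(A) = H(0.84) = 0.6343 bits
H(B) = H(0.7) = 0.8813 bits

Distribution B (p=0.7) is closer to uniform (p=0.5), so it has higher entropy.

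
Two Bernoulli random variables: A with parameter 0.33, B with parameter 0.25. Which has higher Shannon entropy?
A

For binary distributions, entropy is maximized at p=0.5 and decreases as p moves toward 0 or 1.

H(A) = H(0.33) = 0.9149 bits
H(B) = H(0.25) = 0.8113 bits

Distribution A (p=0.33) is closer to uniform (p=0.5), so it has higher entropy.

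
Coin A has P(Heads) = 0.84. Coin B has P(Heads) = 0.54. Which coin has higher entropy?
B

For binary distributions, entropy is maximized at p=0.5 and decreases as p moves toward 0 or 1.

H(A) = H(0.84) = 0.6343 bits
H(B) = H(0.54) = 0.9954 bits

Distribution B (p=0.54) is closer to uniform (p=0.5), so it has higher entropy.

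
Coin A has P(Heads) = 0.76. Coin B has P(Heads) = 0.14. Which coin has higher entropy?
A

For binary distributions, entropy is maximized at p=0.5 and decreases as p moves toward 0 or 1.

H(A) = H(0.76) = 0.7950 bits
H(B) = H(0.14) = 0.5842 bits

Distribution A (p=0.76) is closer to uniform (p=0.5), so it has higher entropy.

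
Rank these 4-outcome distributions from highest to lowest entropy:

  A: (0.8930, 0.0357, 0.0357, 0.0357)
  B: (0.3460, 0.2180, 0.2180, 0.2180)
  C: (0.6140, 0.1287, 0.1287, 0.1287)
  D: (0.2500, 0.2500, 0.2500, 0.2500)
D > B > C > A

Key insight: Entropy is maximized by uniform distributions and minimized by concentrated distributions.

Entropies:
  H(A) = 0.6604 bits
  H(B) = 1.9670 bits
  H(C) = 1.5740 bits
  H(D) = 2.0000 bits

Ranking: D > B > C > A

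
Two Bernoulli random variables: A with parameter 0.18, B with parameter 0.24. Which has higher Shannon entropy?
B

For binary distributions, entropy is maximized at p=0.5 and decreases as p moves toward 0 or 1.

H(A) = H(0.18) = 0.6801 bits
H(B) = H(0.24) = 0.7950 bits

Distribution B (p=0.24) is closer to uniform (p=0.5), so it has higher entropy.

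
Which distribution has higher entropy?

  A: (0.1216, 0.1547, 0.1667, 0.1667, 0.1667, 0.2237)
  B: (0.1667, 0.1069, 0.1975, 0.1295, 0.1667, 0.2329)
A

Both distributions are close to uniform, making this a harder comparison.

H(A) = 2.5619 bits
H(B) = 2.5400 bits

The distribution closer to uniform has higher entropy.
Answer: A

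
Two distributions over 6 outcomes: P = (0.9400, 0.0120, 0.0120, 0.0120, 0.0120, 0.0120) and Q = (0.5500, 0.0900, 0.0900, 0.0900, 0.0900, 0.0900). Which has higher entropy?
Q

P is highly concentrated on one outcome (94%), making it nearly deterministic. Q spreads its mass more evenly (max 55%). The more spread-out distribution has higher entropy: H(P) ≈ 0.467 bits, H(Q) ≈ 2.038 bits.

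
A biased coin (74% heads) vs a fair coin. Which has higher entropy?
Fair coin

The fair coin is uniform (p=0.5), maximizing binary entropy at 1 bit. The biased coin has H(0.74) ≈ 0.827 bits — its outcome is more predictable, so its entropy is lower.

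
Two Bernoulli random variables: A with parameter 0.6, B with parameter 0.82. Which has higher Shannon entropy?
A

For binary distributions, entropy is maximized at p=0.5 and decreases as p moves toward 0 or 1.

H(A) = H(0.6) = 0.9710 bits
H(B) = H(0.82) = 0.6801 bits

Distribution A (p=0.6) is closer to uniform (p=0.5), so it has higher entropy.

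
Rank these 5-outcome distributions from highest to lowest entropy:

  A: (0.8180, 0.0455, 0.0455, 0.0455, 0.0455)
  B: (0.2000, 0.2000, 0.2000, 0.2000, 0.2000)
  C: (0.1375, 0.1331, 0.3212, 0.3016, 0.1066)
B > C > A

Key insight: Entropy is maximized by uniform distributions and minimized by concentrated distributions.

- Uniform distributions have maximum entropy log₂(5) = 2.3219 bits
- The more "peaked" or concentrated a distribution, the lower its entropy

Entropies:
  H(A) = 1.0484 bits
  H(B) = 2.3219 bits
  H(C) = 2.1730 bits

Ranking: B > C > A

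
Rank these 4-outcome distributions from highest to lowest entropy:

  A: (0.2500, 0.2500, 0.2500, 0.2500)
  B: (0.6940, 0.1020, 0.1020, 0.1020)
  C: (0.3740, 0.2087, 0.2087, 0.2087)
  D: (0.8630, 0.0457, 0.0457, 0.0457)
A > C > B > D

Key insight: Entropy is maximized by uniform distributions and minimized by concentrated distributions.

Entropies:
  H(A) = 2.0000 bits
  H(B) = 1.3735 bits
  H(C) = 1.9459 bits
  H(D) = 0.7935 bits

Ranking: A > C > B > D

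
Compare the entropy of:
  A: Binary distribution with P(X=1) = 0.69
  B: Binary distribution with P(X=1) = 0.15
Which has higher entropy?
A

For binary distributions, entropy is maximized at p=0.5 and decreases as p moves toward 0 or 1.

H(A) = H(0.69) = 0.8932 bits
H(B) = H(0.15) = 0.6098 bits

Distribution A (p=0.69) is closer to uniform (p=0.5), so it has higher entropy.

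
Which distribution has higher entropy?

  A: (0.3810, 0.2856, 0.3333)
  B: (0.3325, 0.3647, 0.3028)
B

Both distributions are close to uniform, making this a harder comparison.

H(A) = 1.5751 bits
H(B) = 1.5808 bits

The distribution closer to uniform has higher entropy.
Answer: B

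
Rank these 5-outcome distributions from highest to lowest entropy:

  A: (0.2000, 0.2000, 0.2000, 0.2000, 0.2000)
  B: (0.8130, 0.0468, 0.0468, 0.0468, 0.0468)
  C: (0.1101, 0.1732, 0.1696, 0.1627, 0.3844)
A > C > B

Key insight: Entropy is maximized by uniform distributions and minimized by concentrated distributions.

- Uniform distributions have maximum entropy log₂(5) = 2.3219 bits
- The more "peaked" or concentrated a distribution, the lower its entropy

Entropies:
  H(A) = 2.3219 bits
  H(B) = 1.0692 bits
  H(C) = 2.1791 bits

Ranking: A > C > B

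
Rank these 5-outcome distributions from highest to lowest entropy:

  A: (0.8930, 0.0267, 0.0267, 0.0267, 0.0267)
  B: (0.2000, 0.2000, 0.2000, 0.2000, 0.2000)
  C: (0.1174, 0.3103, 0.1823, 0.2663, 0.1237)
B > C > A

Key insight: Entropy is maximized by uniform distributions and minimized by concentrated distributions.

- Uniform distributions have maximum entropy log₂(5) = 2.3219 bits
- The more "peaked" or concentrated a distribution, the lower its entropy

Entropies:
  H(A) = 0.7048 bits
  H(B) = 2.3219 bits
  H(C) = 2.2156 bits

Ranking: B > C > A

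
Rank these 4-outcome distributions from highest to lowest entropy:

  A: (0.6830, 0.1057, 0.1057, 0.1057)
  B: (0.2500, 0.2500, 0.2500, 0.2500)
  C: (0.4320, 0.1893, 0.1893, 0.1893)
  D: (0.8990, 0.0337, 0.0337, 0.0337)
B > C > A > D

Key insight: Entropy is maximized by uniform distributions and minimized by concentrated distributions.

Entropies:
  H(A) = 1.4035 bits
  H(B) = 2.0000 bits
  H(C) = 1.8869 bits
  H(D) = 0.6322 bits

Ranking: B > C > A > D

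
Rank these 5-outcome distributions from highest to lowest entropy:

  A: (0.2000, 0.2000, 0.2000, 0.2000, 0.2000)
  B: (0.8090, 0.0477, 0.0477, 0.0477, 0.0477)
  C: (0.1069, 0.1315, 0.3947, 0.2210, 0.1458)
A > C > B

Key insight: Entropy is maximized by uniform distributions and minimized by concentrated distributions.

- Uniform distributions have maximum entropy log₂(5) = 2.3219 bits
- The more "peaked" or concentrated a distribution, the lower its entropy

Entropies:
  H(A) = 2.3219 bits
  H(B) = 1.0856 bits
  H(C) = 2.1455 bits

Ranking: A > C > B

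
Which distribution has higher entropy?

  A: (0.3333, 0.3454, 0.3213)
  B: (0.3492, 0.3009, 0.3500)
A

Both distributions are close to uniform, making this a harder comparison.

H(A) = 1.5843 bits
H(B) = 1.5815 bits

The distribution closer to uniform has higher entropy.
Answer: A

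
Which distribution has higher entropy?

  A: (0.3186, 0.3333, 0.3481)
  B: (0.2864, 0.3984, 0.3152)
A

Both distributions are close to uniform, making this a harder comparison.

H(A) = 1.5840 bits
H(B) = 1.5706 bits

The distribution closer to uniform has higher entropy.
Answer: A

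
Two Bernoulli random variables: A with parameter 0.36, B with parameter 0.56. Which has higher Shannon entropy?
B

For binary distributions, entropy is maximized at p=0.5 and decreases as p moves toward 0 or 1.

H(A) = H(0.36) = 0.9427 bits
H(B) = H(0.56) = 0.9896 bits

Distribution B (p=0.56) is closer to uniform (p=0.5), so it has higher entropy.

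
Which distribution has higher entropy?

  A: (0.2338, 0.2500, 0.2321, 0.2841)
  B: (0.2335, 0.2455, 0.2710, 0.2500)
B

Both distributions are close to uniform, making this a harder comparison.

H(A) = 1.9951 bits
H(B) = 1.9979 bits

The distribution closer to uniform has higher entropy.
Answer: B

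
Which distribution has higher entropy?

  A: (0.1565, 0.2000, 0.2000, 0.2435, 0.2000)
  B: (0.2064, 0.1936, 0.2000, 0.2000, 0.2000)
B

Both distributions are close to uniform, making this a harder comparison.

H(A) = 2.3081 bits
H(B) = 2.3216 bits

The distribution closer to uniform has higher entropy.
Answer: B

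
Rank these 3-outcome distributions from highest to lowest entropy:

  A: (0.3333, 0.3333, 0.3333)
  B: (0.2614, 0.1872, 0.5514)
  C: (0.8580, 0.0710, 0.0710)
A > B > C

Key insight: Entropy is maximized by uniform distributions and minimized by concentrated distributions.

- Uniform distributions have maximum entropy log₂(3) = 1.5850 bits
- The more "peaked" or concentrated a distribution, the lower its entropy

Entropies:
  H(A) = 1.5850 bits
  H(B) = 1.4321 bits
  H(C) = 0.7315 bits

Ranking: A > B > C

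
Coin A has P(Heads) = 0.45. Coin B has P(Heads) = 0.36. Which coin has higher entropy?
A

For binary distributions, entropy is maximized at p=0.5 and decreases as p moves toward 0 or 1.

H(A) = H(0.45) = 0.9928 bits
H(B) = H(0.36) = 0.9427 bits

Distribution A (p=0.45) is closer to uniform (p=0.5), so it has higher entropy.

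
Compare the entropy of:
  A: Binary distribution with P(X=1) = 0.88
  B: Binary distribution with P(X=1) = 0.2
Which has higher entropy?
B

For binary distributions, entropy is maximized at p=0.5 and decreases as p moves toward 0 or 1.

H(A) = H(0.88) = 0.5294 bits
H(B) = H(0.2) = 0.7219 bits

Distribution B (p=0.2) is closer to uniform (p=0.5), so it has higher entropy.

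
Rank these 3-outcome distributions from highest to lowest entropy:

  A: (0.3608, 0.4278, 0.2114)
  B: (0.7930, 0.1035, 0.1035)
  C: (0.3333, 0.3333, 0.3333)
C > A > B

Key insight: Entropy is maximized by uniform distributions and minimized by concentrated distributions.

- Uniform distributions have maximum entropy log₂(3) = 1.5850 bits
- The more "peaked" or concentrated a distribution, the lower its entropy

Entropies:
  H(A) = 1.5286 bits
  H(B) = 0.9427 bits
  H(C) = 1.5850 bits

Ranking: C > A > B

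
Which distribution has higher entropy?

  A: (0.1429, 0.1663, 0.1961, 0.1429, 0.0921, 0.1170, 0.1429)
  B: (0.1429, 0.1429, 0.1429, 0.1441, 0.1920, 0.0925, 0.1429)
B

Both distributions are close to uniform, making this a harder comparison.

H(A) = 2.7734 bits
H(B) = 2.7817 bits

The distribution closer to uniform has higher entropy.
Answer: B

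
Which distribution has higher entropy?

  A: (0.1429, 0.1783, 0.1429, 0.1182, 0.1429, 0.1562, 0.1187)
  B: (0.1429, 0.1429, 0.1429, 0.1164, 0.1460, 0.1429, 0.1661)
B

Both distributions are close to uniform, making this a harder comparison.

H(A) = 2.7942 bits
H(B) = 2.8009 bits

The distribution closer to uniform has higher entropy.
Answer: B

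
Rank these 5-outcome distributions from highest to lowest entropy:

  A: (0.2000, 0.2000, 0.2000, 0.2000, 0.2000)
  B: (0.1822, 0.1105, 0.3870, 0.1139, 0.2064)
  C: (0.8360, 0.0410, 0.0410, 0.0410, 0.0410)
A > B > C

Key insight: Entropy is maximized by uniform distributions and minimized by concentrated distributions.

- Uniform distributions have maximum entropy log₂(5) = 2.3219 bits
- The more "peaked" or concentrated a distribution, the lower its entropy

Entropies:
  H(A) = 2.3219 bits
  H(B) = 2.1556 bits
  H(C) = 0.9718 bits

Ranking: A > B > C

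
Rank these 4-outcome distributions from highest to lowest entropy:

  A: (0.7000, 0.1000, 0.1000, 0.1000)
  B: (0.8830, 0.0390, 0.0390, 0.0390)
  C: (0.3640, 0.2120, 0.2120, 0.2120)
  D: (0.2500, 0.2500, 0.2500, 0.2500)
D > C > A > B

Key insight: Entropy is maximized by uniform distributions and minimized by concentrated distributions.

Entropies:
  H(A) = 1.3568 bits
  H(B) = 0.7061 bits
  H(C) = 1.9540 bits
  H(D) = 2.0000 bits

Ranking: D > C > A > B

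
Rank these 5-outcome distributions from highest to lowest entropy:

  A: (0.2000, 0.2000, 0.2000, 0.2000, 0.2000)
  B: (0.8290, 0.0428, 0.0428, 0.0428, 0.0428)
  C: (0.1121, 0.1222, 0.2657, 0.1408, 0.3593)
A > C > B

Key insight: Entropy is maximized by uniform distributions and minimized by concentrated distributions.

- Uniform distributions have maximum entropy log₂(5) = 2.3219 bits
- The more "peaked" or concentrated a distribution, the lower its entropy

Entropies:
  H(A) = 2.3219 bits
  H(B) = 1.0020 bits
  H(C) = 2.1613 bits

Ranking: A > C > B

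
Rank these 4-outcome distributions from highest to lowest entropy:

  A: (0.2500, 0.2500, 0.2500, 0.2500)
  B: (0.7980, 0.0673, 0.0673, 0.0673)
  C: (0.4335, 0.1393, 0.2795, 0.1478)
A > C > B

Key insight: Entropy is maximized by uniform distributions and minimized by concentrated distributions.

- Uniform distributions have maximum entropy log₂(4) = 2.0000 bits
- The more "peaked" or concentrated a distribution, the lower its entropy

Entropies:
  H(A) = 2.0000 bits
  H(B) = 1.0461 bits
  H(C) = 1.8405 bits

Ranking: A > C > B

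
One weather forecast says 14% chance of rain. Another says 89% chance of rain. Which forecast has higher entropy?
14% forecast

Treat each forecast as a Bernoulli distribution. Binary entropy is maximized at p=0.5 and falls off symmetrically toward 0 or 1. The 14% forecast is closer to 50%, so it is more uncertain. H(14%) ≈ 0.584 bits, H(89%) ≈ 0.500 bits.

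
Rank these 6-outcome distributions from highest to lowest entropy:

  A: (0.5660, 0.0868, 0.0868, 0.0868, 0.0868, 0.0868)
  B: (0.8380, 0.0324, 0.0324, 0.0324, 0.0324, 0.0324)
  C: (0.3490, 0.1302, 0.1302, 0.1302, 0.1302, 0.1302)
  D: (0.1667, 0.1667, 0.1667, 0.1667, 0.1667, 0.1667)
D > C > A > B

Key insight: Entropy is maximized by uniform distributions and minimized by concentrated distributions.

Entropies:
  H(A) = 1.9951 bits
  H(B) = 1.0152 bits
  H(C) = 2.4447 bits
  H(D) = 2.5850 bits

Ranking: D > C > A > B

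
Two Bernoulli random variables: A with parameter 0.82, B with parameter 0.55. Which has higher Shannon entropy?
B

For binary distributions, entropy is maximized at p=0.5 and decreases as p moves toward 0 or 1.

H(A) = H(0.82) = 0.6801 bits
H(B) = H(0.55) = 0.9928 bits

Distribution B (p=0.55) is closer to uniform (p=0.5), so it has higher entropy.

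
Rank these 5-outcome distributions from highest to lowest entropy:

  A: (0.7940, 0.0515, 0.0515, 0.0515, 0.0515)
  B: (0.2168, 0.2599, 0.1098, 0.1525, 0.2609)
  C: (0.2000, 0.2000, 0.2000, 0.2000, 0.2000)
C > B > A

Key insight: Entropy is maximized by uniform distributions and minimized by concentrated distributions.

- Uniform distributions have maximum entropy log₂(5) = 2.3219 bits
- The more "peaked" or concentrated a distribution, the lower its entropy

Entropies:
  H(A) = 1.1458 bits
  H(B) = 2.2530 bits
  H(C) = 2.3219 bits

Ranking: C > B > A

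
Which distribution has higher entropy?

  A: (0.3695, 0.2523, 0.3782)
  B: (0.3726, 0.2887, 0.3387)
B

Both distributions are close to uniform, making this a harder comparison.

H(A) = 1.5626 bits
H(B) = 1.5772 bits

The distribution closer to uniform has higher entropy.
Answer: B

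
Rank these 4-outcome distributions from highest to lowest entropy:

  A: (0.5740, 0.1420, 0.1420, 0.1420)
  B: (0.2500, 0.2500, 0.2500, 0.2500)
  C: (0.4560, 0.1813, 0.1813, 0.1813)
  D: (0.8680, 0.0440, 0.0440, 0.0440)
B > C > A > D

Key insight: Entropy is maximized by uniform distributions and minimized by concentrated distributions.

Entropies:
  H(A) = 1.6593 bits
  H(B) = 2.0000 bits
  H(C) = 1.8566 bits
  H(D) = 0.7721 bits

Ranking: B > C > A > D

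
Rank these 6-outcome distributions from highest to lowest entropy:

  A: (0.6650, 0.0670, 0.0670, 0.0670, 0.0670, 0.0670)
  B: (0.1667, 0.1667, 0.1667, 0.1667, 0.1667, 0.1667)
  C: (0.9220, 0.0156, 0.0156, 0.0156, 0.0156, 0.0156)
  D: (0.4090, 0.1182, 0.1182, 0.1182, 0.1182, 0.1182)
B > D > A > C

Key insight: Entropy is maximized by uniform distributions and minimized by concentrated distributions.

Entropies:
  H(A) = 1.6978 bits
  H(B) = 2.5850 bits
  H(C) = 0.5762 bits
  H(D) = 2.3482 bits

Ranking: B > D > A > C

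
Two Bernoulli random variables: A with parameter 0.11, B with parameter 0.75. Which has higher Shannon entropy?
B

For binary distributions, entropy is maximized at p=0.5 and decreases as p moves toward 0 or 1.

H(A) = H(0.11) = 0.4999 bits
H(B) = H(0.75) = 0.8113 bits

Distribution B (p=0.75) is closer to uniform (p=0.5), so it has higher entropy.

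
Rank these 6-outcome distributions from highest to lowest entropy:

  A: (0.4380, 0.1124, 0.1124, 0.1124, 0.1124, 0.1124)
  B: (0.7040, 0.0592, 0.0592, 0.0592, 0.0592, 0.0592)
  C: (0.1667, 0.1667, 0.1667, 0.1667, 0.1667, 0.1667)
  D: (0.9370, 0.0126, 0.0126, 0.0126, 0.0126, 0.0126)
C > A > B > D

Key insight: Entropy is maximized by uniform distributions and minimized by concentrated distributions.

Entropies:
  H(A) = 2.2938 bits
  H(B) = 1.5636 bits
  H(C) = 2.5850 bits
  H(D) = 0.4855 bits

Ranking: C > A > B > D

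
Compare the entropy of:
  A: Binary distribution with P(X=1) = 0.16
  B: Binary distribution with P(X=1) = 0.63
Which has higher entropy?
B

For binary distributions, entropy is maximized at p=0.5 and decreases as p moves toward 0 or 1.

H(A) = H(0.16) = 0.6343 bits
H(B) = H(0.63) = 0.9507 bits

Distribution B (p=0.63) is closer to uniform (p=0.5), so it has higher entropy.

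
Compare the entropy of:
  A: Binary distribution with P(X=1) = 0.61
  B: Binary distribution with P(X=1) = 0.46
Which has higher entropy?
B

For binary distributions, entropy is maximized at p=0.5 and decreases as p moves toward 0 or 1.

H(A) = H(0.61) = 0.9648 bits
H(B) = H(0.46) = 0.9954 bits

Distribution B (p=0.46) is closer to uniform (p=0.5), so it has higher entropy.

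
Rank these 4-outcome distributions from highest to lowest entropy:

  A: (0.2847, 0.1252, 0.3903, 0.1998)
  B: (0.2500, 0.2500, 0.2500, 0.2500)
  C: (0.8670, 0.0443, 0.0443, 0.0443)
B > A > C

Key insight: Entropy is maximized by uniform distributions and minimized by concentrated distributions.

- Uniform distributions have maximum entropy log₂(4) = 2.0000 bits
- The more "peaked" or concentrated a distribution, the lower its entropy

Entropies:
  H(A) = 1.8853 bits
  H(B) = 2.0000 bits
  H(C) = 0.7764 bits

Ranking: B > A > C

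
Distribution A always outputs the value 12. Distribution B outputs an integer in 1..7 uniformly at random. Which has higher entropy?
B

A is deterministic, so H(A) = 0. B is uniform over 7 outcomes, so H(B) = log₂(7) = 2.807 bits. Any distribution with genuine randomness has higher entropy than a deterministic one.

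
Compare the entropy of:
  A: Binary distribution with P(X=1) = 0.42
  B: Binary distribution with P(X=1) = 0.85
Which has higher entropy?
A

For binary distributions, entropy is maximized at p=0.5 and decreases as p moves toward 0 or 1.

H(A) = H(0.42) = 0.9815 bits
H(B) = H(0.85) = 0.6098 bits

Distribution A (p=0.42) is closer to uniform (p=0.5), so it has higher entropy.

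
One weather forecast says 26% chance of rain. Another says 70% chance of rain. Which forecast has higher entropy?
70% forecast

Treat each forecast as a Bernoulli distribution. Binary entropy is maximized at p=0.5 and falls off symmetrically toward 0 or 1. The 70% forecast is closer to 50%, so it is more uncertain. H(26%) ≈ 0.827 bits, H(70%) ≈ 0.881 bits.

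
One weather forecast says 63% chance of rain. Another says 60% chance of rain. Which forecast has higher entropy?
60% forecast

Treat each forecast as a Bernoulli distribution. Binary entropy is maximized at p=0.5 and falls off symmetrically toward 0 or 1. The 60% forecast is closer to 50%, so it is more uncertain. H(63%) ≈ 0.951 bits, H(60%) ≈ 0.971 bits.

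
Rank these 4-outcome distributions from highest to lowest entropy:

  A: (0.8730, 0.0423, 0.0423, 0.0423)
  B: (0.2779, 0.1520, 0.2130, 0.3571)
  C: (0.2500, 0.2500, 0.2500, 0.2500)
C > B > A

Key insight: Entropy is maximized by uniform distributions and minimized by concentrated distributions.

- Uniform distributions have maximum entropy log₂(4) = 2.0000 bits
- The more "peaked" or concentrated a distribution, the lower its entropy

Entropies:
  H(A) = 0.7504 bits
  H(B) = 1.9322 bits
  H(C) = 2.0000 bits

Ranking: C > B > A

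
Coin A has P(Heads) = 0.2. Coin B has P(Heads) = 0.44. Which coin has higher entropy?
B

For binary distributions, entropy is maximized at p=0.5 and decreases as p moves toward 0 or 1.

H(A) = H(0.2) = 0.7219 bits
H(B) = H(0.44) = 0.9896 bits

Distribution B (p=0.44) is closer to uniform (p=0.5), so it has higher entropy.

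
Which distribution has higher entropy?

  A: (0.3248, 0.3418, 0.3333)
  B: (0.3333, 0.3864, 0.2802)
A

Both distributions are close to uniform, making this a harder comparison.

H(A) = 1.5847 bits
H(B) = 1.5727 bits

The distribution closer to uniform has higher entropy.
Answer: A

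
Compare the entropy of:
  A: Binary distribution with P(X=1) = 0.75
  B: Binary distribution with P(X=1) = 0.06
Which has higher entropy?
A

For binary distributions, entropy is maximized at p=0.5 and decreases as p moves toward 0 or 1.

H(A) = H(0.75) = 0.8113 bits
H(B) = H(0.06) = 0.3274 bits

Distribution A (p=0.75) is closer to uniform (p=0.5), so it has higher entropy.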